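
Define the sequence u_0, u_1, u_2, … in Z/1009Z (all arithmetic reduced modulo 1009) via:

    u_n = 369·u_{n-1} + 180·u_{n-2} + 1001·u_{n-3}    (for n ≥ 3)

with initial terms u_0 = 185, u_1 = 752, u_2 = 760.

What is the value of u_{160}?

709

u_3 = 369·760 + 180·752 + 1001·185 = 630
u_4 = 369·630 + 180·760 + 1001·752 = 14
u_5 = 369·14 + 180·630 + 1001·760 = 487
u_6 = 369·487 + 180·14 + 1001·630 = 608
u_7 = 369·608 + 180·487 + 1001·14 = 119
u_8 = 369·119 + 180·608 + 1001·487 = 123
Continuing the recurrence:
  u_9 = 394;  u_10 = 89;  u_11 = 868;  u_12 = 190;  u_13 = 631;  u_14 = 782
  u_15 = 45;  u_16 = 967;  u_17 = 472;  u_18 = 772;  u_19 = 870;  u_20 = 146
  u_21 = 480;  u_22 = 694;  u_23 = 276;  u_24 = 944;  u_25 = 972;  u_26 = 691
  u_27 = 625;  u_28 = 133;  u_29 = 663;  u_30 = 238;  u_31 = 262;  u_32 = 17
  u_33 = 70;  u_34 = 560;  u_35 = 151;  u_36 = 573;  u_37 = 49;  u_38 = 951
  u_39 = 996;  u_40 = 515;  u_41 = 485;  u_42 = 348;  u_43 = 711;  u_44 = 257
  u_45 = 67;  u_46 = 719;  u_47 = 867;  u_48 = 811;  u_49 = 562;  u_50 = 335
  u_51 = 343;  u_52 = 751;  u_53 = 182;  u_54 = 821;  u_55 = 767;  u_56 = 522
  u_57 = 221;  u_58 = 870;  u_59 = 457;  u_60 = 585;  u_61 = 573;  u_62 = 291
  u_63 = 3;  u_64 = 471;  u_65 = 481;  u_66 = 914;  u_67 = 334;  u_68 = 389
  u_69 = 603;  u_70 = 272;  u_71 = 969;  u_72 = 115;  u_73 = 771;  u_74 = 801
  u_75 = 568;  u_76 = 508;  u_77 = 764;  u_78 = 527;  u_79 = 1003;  u_80 = 769
  u_81 = 990;  u_82 = 287;  u_83 = 476;  u_84 = 431;  u_85 = 263;  u_86 = 298
  u_87 = 486;  u_88 = 818;  u_89 = 491;  u_90 = 642;  u_91 = 899;  u_92 = 412
  u_93 = 967;  u_94 = 11;  u_95 = 266;  u_96 = 579;  u_97 = 112;  u_98 = 142
  u_99 = 323;  u_100 = 573;  u_101 = 47;  u_102 = 855;  u_103 = 527;  u_104 = 891
  u_105 = 82;  u_106 = 766;  u_107 = 703;  u_108 = 94;  u_109 = 721;  u_110 = 879
  u_111 = 338;  u_112 = 708;  u_113 = 252;  u_114 = 789;  u_115 = 894;  u_116 = 705
  u_117 = 54;  u_118 = 432;  u_119 = 30;  u_120 = 615;  u_121 = 845;  u_122 = 503
  u_123 = 826;  u_124 = 109;  u_125 = 230;  u_126 = 9;  u_127 = 462;  u_128 = 746
  u_129 = 167;  u_130 = 497;  u_131 = 640;  u_132 = 395;  u_133 = 693;  u_134 = 835
  u_135 = 870;  u_136 = 637;  u_137 = 544;  u_138 = 691;  u_139 = 707;  u_140 = 518
  u_141 = 84;  u_142 = 527;  u_143 = 612;  u_144 = 163;  u_145 = 615;  u_146 = 138
  u_147 = 896;  u_148 = 421;  u_149 = 717;  u_150 = 215;  u_151 = 200;  u_152 = 819
  u_153 = 494;  u_154 = 181;  u_155 = 834;  u_156 = 377;  u_157 = 220;  u_158 = 99
u_159 = 369·99 + 180·220 + 1001·377 = 467
u_160 = 369·467 + 180·99 + 1001·220 = 709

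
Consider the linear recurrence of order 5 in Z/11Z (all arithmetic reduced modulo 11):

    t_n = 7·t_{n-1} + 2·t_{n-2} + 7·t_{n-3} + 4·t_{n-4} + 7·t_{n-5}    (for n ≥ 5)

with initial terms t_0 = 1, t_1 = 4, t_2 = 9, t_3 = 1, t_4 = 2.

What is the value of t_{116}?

t_5 = 7·2 + 2·1 + 7·9 + 4·4 + 7·1 = 3
t_6 = 7·3 + 2·2 + 7·1 + 4·9 + 7·4 = 8
t_7 = 7·8 + 2·3 + 7·2 + 4·1 + 7·9 = 0
t_8 = 7·0 + 2·8 + 7·3 + 4·2 + 7·1 = 8
t_9 = 7·8 + 2·0 + 7·8 + 4·3 + 7·2 = 6
t_10 = 7·6 + 2·8 + 7·0 + 4·8 + 7·3 = 1
t_11 = 7·1 + 2·6 + 7·8 + 4·0 + 7·8 = 10
t_12 = 7·10 + 2·1 + 7·6 + 4·8 + 7·0 = 3
t_13 = 7·3 + 2·10 + 7·1 + 4·6 + 7·8 = 7
t_14 = 7·7 + 2·3 + 7·10 + 4·1 + 7·6 = 6
t_15 = 7·6 + 2·7 + 7·3 + 4·10 + 7·1 = 3
t_16 = 7·3 + 2·6 + 7·7 + 4·3 + 7·10 = 10
t_17 = 7·10 + 2·3 + 7·6 + 4·7 + 7·3 = 2
t_18 = 7·2 + 2·10 + 7·3 + 4·6 + 7·7 = 7
t_19 = 7·7 + 2·2 + 7·10 + 4·3 + 7·6 = 1
t_20 = 7·1 + 2·7 + 7·2 + 4·10 + 7·3 = 8
t_21 = 7·8 + 2·1 + 7·7 + 4·2 + 7·10 = 9
t_22 = 7·9 + 2·8 + 7·1 + 4·7 + 7·2 = 7
t_23 = 7·7 + 2·9 + 7·8 + 4·1 + 7·7 = 0
t_24 = 7·0 + 2·7 + 7·9 + 4·8 + 7·1 = 6
t_25 = 7·6 + 2·0 + 7·7 + 4·9 + 7·8 = 7
t_26 = 7·7 + 2·6 + 7·0 + 4·7 + 7·9 = 9
t_27 = 7·9 + 2·7 + 7·6 + 4·0 + 7·7 = 3
t_28 = 7·3 + 2·9 + 7·7 + 4·6 + 7·0 = 2
t_29 = 7·2 + 2·3 + 7·9 + 4·7 + 7·6 = 10
t_30 = 7·10 + 2·2 + 7·3 + 4·9 + 7·7 = 4
t_31 = 7·4 + 2·10 + 7·2 + 4·3 + 7·9 = 5
t_32 = 7·5 + 2·4 + 7·10 + 4·2 + 7·3 = 10
t_33 = 7·10 + 2·5 + 7·4 + 4·10 + 7·2 = 8
t_34 = 7·8 + 2·10 + 7·5 + 4·4 + 7·10 = 10
t_35 = 7·10 + 2·8 + 7·10 + 4·5 + 7·4 = 6
t_36 = 7·6 + 2·10 + 7·8 + 4·10 + 7·5 = 6
t_37 = 7·6 + 2·6 + 7·10 + 4·8 + 7·10 = 6
t_38 = 7·6 + 2·6 + 7·6 + 4·10 + 7·8 = 5
t_39 = 7·5 + 2·6 + 7·6 + 4·6 + 7·10 = 7
t_40 = 7·7 + 2·5 + 7·6 + 4·6 + 7·6 = 2
t_41 = 7·2 + 2·7 + 7·5 + 4·6 + 7·6 = 8
t_42 = 7·8 + 2·2 + 7·7 + 4·5 + 7·6 = 6
t_43 = 7·6 + 2·8 + 7·2 + 4·7 + 7·5 = 3
t_44 = 7·3 + 2·6 + 7·8 + 4·2 + 7·7 = 3
t_45 = 7·3 + 2·3 + 7·6 + 4·8 + 7·2 = 5
t_46 = 7·5 + 2·3 + 7·3 + 4·6 + 7·8 = 10
t_47 = 7·10 + 2·5 + 7·3 + 4·3 + 7·6 = 1
t_48 = 7·1 + 2·10 + 7·5 + 4·3 + 7·3 = 7
t_49 = 7·7 + 2·1 + 7·10 + 4·5 + 7·3 = 8
t_50 = 7·8 + 2·7 + 7·1 + 4·10 + 7·5 = 9
t_51 = 7·9 + 2·8 + 7·7 + 4·1 + 7·10 = 4
t_52 = 7·4 + 2·9 + 7·8 + 4·7 + 7·1 = 5
t_53 = 7·5 + 2·4 + 7·9 + 4·8 + 7·7 = 0
t_54 = 7·0 + 2·5 + 7·4 + 4·9 + 7·8 = 9
t_55 = 7·9 + 2·0 + 7·5 + 4·4 + 7·9 = 1
t_56 = 7·1 + 2·9 + 7·0 + 4·5 + 7·4 = 7
t_57 = 7·7 + 2·1 + 7·9 + 4·0 + 7·5 = 6
t_58 = 7·6 + 2·7 + 7·1 + 4·9 + 7·0 = 0
t_59 = 7·0 + 2·6 + 7·7 + 4·1 + 7·9 = 7
t_60 = 7·7 + 2·0 + 7·6 + 4·7 + 7·1 = 5
t_61 = 7·5 + 2·7 + 7·0 + 4·6 + 7·7 = 1
t_62 = 7·1 + 2·5 + 7·7 + 4·0 + 7·6 = 9
t_63 = 7·9 + 2·1 + 7·5 + 4·7 + 7·0 = 7
t_64 = 7·7 + 2·9 + 7·1 + 4·5 + 7·7 = 0
t_65 = 7·0 + 2·7 + 7·9 + 4·1 + 7·5 = 6
t_66 = 7·6 + 2·0 + 7·7 + 4·9 + 7·1 = 2
t_67 = 7·2 + 2·6 + 7·0 + 4·7 + 7·9 = 7
t_68 = 7·7 + 2·2 + 7·6 + 4·0 + 7·7 = 1
t_69 = 7·1 + 2·7 + 7·2 + 4·6 + 7·0 = 4
t_70 = 7·4 + 2·1 + 7·7 + 4·2 + 7·6 = 8
t_71 = 7·8 + 2·4 + 7·1 + 4·7 + 7·2 = 3
t_72 = 7·3 + 2·8 + 7·4 + 4·1 + 7·7 = 8
t_73 = 7·8 + 2·3 + 7·8 + 4·4 + 7·1 = 9
t_74 = 7·9 + 2·8 + 7·3 + 4·8 + 7·4 = 6
t_75 = 7·6 + 2·9 + 7·8 + 4·3 + 7·8 = 8
t_76 = 7·8 + 2·6 + 7·9 + 4·8 + 7·3 = 8
t_77 = 7·8 + 2·8 + 7·6 + 4·9 + 7·8 = 8
t_78 = 7·8 + 2·8 + 7·8 + 4·6 + 7·9 = 6
t_79 = 7·6 + 2·8 + 7·8 + 4·8 + 7·6 = 1
t_80 = 7·1 + 2·6 + 7·8 + 4·8 + 7·8 = 9
t_81 = 7·9 + 2·1 + 7·6 + 4·8 + 7·8 = 8
t_82 = 7·8 + 2·9 + 7·1 + 4·6 + 7·8 = 7
t_83 = 7·7 + 2·8 + 7·9 + 4·1 + 7·6 = 9
t_84 = 7·9 + 2·7 + 7·8 + 4·9 + 7·1 = 0
t_85 = 7·0 + 2·9 + 7·7 + 4·8 + 7·9 = 8
t_86 = 7·8 + 2·0 + 7·9 + 4·7 + 7·8 = 5
t_87 = 7·5 + 2·8 + 7·0 + 4·9 + 7·7 = 4
t_88 = 7·4 + 2·5 + 7·8 + 4·0 + 7·9 = 3
t_89 = 7·3 + 2·4 + 7·5 + 4·8 + 7·0 = 8
t_90 = 7·8 + 2·3 + 7·4 + 4·5 + 7·8 = 1
t_91 = 7·1 + 2·8 + 7·3 + 4·4 + 7·5 = 7
t_92 = 7·7 + 2·1 + 7·8 + 4·3 + 7·4 = 4
t_93 = 7·4 + 2·7 + 7·1 + 4·8 + 7·3 = 3
t_94 = 7·3 + 2·4 + 7·7 + 4·1 + 7·8 = 6
t_95 = 7·6 + 2·3 + 7·4 + 4·7 + 7·1 = 1
t_96 = 7·1 + 2·6 + 7·3 + 4·4 + 7·7 = 6
t_97 = 7·6 + 2·1 + 7·6 + 4·3 + 7·4 = 5
t_98 = 7·5 + 2·6 + 7·1 + 4·6 + 7·3 = 0
t_99 = 7·0 + 2·5 + 7·6 + 4·1 + 7·6 = 10
t_100 = 7·10 + 2·0 + 7·5 + 4·6 + 7·1 = 4
t_101 = 7·4 + 2·10 + 7·0 + 4·5 + 7·6 = 0
t_102 = 7·0 + 2·4 + 7·10 + 4·0 + 7·5 = 3
t_103 = 7·3 + 2·0 + 7·4 + 4·10 + 7·0 = 1
t_104 = 7·1 + 2·3 + 7·0 + 4·4 + 7·10 = 0
t_105 = 7·0 + 2·1 + 7·3 + 4·0 + 7·4 = 7
t_106 = 7·7 + 2·0 + 7·1 + 4·3 + 7·0 = 2
t_107 = 7·2 + 2·7 + 7·0 + 4·1 + 7·3 = 9
t_108 = 7·9 + 2·2 + 7·7 + 4·0 + 7·1 = 2
t_109 = 7·2 + 2·9 + 7·2 + 4·7 + 7·0 = 8
t_110 = 7·8 + 2·2 + 7·9 + 4·2 + 7·7 = 4
t_111 = 7·4 + 2·8 + 7·2 + 4·9 + 7·2 = 9
t_112 = 7·9 + 2·4 + 7·8 + 4·2 + 7·9 = 0
t_113 = 7·0 + 2·9 + 7·4 + 4·8 + 7·2 = 4
t_114 = 7·4 + 2·0 + 7·9 + 4·4 + 7·8 = 9
t_115 = 7·9 + 2·4 + 7·0 + 4·9 + 7·4 = 3
t_116 = 7·3 + 2·9 + 7·4 + 4·0 + 7·9 = 9

9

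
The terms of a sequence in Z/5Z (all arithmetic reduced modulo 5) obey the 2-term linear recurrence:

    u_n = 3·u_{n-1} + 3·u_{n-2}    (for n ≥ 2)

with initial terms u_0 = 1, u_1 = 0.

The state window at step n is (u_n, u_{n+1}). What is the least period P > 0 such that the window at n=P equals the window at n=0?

n=0: window = (1, 0)
n=1: window = (0, 3)
n=2: window = (3, 4)
n=3: window = (4, 1)
n=4: window = (1, 0)
window at n=4 equals window at n=0 → period = 4

4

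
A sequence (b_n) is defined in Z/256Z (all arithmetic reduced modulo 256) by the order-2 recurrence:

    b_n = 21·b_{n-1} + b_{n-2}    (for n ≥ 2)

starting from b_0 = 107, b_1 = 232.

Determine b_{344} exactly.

b_2 = 21·232 + 1·107 = 115
b_3 = 21·115 + 1·232 = 87
b_4 = 21·87 + 1·115 = 150
b_5 = 21·150 + 1·87 = 165
b_6 = 21·165 + 1·150 = 31
b_7 = 21·31 + 1·165 = 48
Continuing the recurrence:
  b_8 = 15;  b_9 = 107;  b_10 = 214;  b_11 = 249;  b_12 = 67;  b_13 = 120
  b_14 = 27;  b_15 = 175;  b_16 = 118;  b_17 = 93;  b_18 = 23;  b_19 = 64
  b_20 = 87;  b_21 = 99;  b_22 = 118;  b_23 = 17;  b_24 = 219;  b_25 = 8
  b_26 = 131;  b_27 = 199;  b_28 = 214;  b_29 = 85;  b_30 = 207;  b_31 = 80
  b_32 = 95;  b_33 = 27;  b_34 = 150;  b_35 = 105;  b_36 = 51;  b_37 = 152
  b_38 = 171;  b_39 = 159;  b_40 = 182;  b_41 = 141;  b_42 = 71;  b_43 = 96
  b_44 = 39;  b_45 = 147;  b_46 = 54;  b_47 = 1;  b_48 = 75;  b_49 = 40
  b_50 = 147;  b_51 = 55;  b_52 = 22;  b_53 = 5;  b_54 = 127;  b_55 = 112
  b_56 = 175;  b_57 = 203;  b_58 = 86;  b_59 = 217;  b_60 = 35;  b_61 = 184
  b_62 = 59;  b_63 = 143;  b_64 = 246;  b_65 = 189;  b_66 = 119;  b_67 = 128
  b_68 = 247;  b_69 = 195;  b_70 = 246;  b_71 = 241;  b_72 = 187;  b_73 = 72
  b_74 = 163;  b_75 = 167;  b_76 = 86;  b_77 = 181;  b_78 = 47;  b_79 = 144
  b_80 = 255;  b_81 = 123;  b_82 = 22;  b_83 = 73;  b_84 = 19;  b_85 = 216
  b_86 = 203;  b_87 = 127;  b_88 = 54;  b_89 = 237;  b_90 = 167;  b_91 = 160
  b_92 = 199;  b_93 = 243;  b_94 = 182;  b_95 = 225;  b_96 = 43;  b_97 = 104
  b_98 = 179;  b_99 = 23;  b_100 = 150;  b_101 = 101;  b_102 = 223;  b_103 = 176
  b_104 = 79;  b_105 = 43;  b_106 = 214;  b_107 = 185;  b_108 = 3;  b_109 = 248
  b_110 = 91;  b_111 = 111;  b_112 = 118;  b_113 = 29;  b_114 = 215;  b_115 = 192
  b_116 = 151;  b_117 = 35;  b_118 = 118;  b_119 = 209;  b_120 = 155;  b_121 = 136
  b_122 = 195;  b_123 = 135;  b_124 = 214;  b_125 = 21;  b_126 = 143;  b_127 = 208
  b_128 = 159;  b_129 = 219;  b_130 = 150;  b_131 = 41;  b_132 = 243;  b_133 = 24
  b_134 = 235;  b_135 = 95;  b_136 = 182;  b_137 = 77;  b_138 = 7;  b_139 = 224
  b_140 = 103;  b_141 = 83;  b_142 = 54;  b_143 = 193;  b_144 = 11;  b_145 = 168
  b_146 = 211;  b_147 = 247;  b_148 = 22;  b_149 = 197;  b_150 = 63;  b_151 = 240
  b_152 = 239;  b_153 = 139;  b_154 = 86;  b_155 = 153;  b_156 = 227;  b_157 = 56
  b_158 = 123;  b_159 = 79;  b_160 = 246;  b_161 = 125;  b_162 = 55;  b_163 = 0
  b_164 = 55;  b_165 = 131;  b_166 = 246;  b_167 = 177;  b_168 = 123;  b_169 = 200
  b_170 = 227;  b_171 = 103;  b_172 = 86;  b_173 = 117;  b_174 = 239;  b_175 = 16
  b_176 = 63;  b_177 = 59;  b_178 = 22;  b_179 = 9;  b_180 = 211;  b_181 = 88
  b_182 = 11;  b_183 = 63;  b_184 = 54;  b_185 = 173;  b_186 = 103;  b_187 = 32
  b_188 = 7;  b_189 = 179;  b_190 = 182;  b_191 = 161;  b_192 = 235;  b_193 = 232
  b_194 = 243;  b_195 = 215;  b_196 = 150;  b_197 = 37;  b_198 = 159;  b_199 = 48
  b_200 = 143;  b_201 = 235;  b_202 = 214;  b_203 = 121;  b_204 = 195;  b_205 = 120
  b_206 = 155;  b_207 = 47;  b_208 = 118;  b_209 = 221;  b_210 = 151;  b_211 = 64
  b_212 = 215;  b_213 = 227;  b_214 = 118;  b_215 = 145;  b_216 = 91;  b_217 = 8
  b_218 = 3;  b_219 = 71;  b_220 = 214;  b_221 = 213;  b_222 = 79;  b_223 = 80
  b_224 = 223;  b_225 = 155;  b_226 = 150;  b_227 = 233;  b_228 = 179;  b_229 = 152
  b_230 = 43;  b_231 = 31;  b_232 = 182;  b_233 = 13;  b_234 = 199;  b_235 = 96
  b_236 = 167;  b_237 = 19;  b_238 = 54;  b_239 = 129;  b_240 = 203;  b_241 = 40
  b_242 = 19;  b_243 = 183;  b_244 = 22;  b_245 = 133;  b_246 = 255;  b_247 = 112
  b_248 = 47;  b_249 = 75;  b_250 = 86;  b_251 = 89;  b_252 = 163;  b_253 = 184
  b_254 = 187;  b_255 = 15;  b_256 = 246;  b_257 = 61;  b_258 = 247;  b_259 = 128
  b_260 = 119;  b_261 = 67;  b_262 = 246;  b_263 = 113;  b_264 = 59;  b_265 = 72
  b_266 = 35;  b_267 = 39;  b_268 = 86;  b_269 = 53;  b_270 = 175;  b_271 = 144
  b_272 = 127;  b_273 = 251;  b_274 = 22;  b_275 = 201;  b_276 = 147;  b_277 = 216
  b_278 = 75;  b_279 = 255;  b_280 = 54;  b_281 = 109;  b_282 = 39;  b_283 = 160
  b_284 = 71;  b_285 = 115;  b_286 = 182;  b_287 = 97;  b_288 = 171;  b_289 = 104
  b_290 = 51;  b_291 = 151;  b_292 = 150;  b_293 = 229;  b_294 = 95;  b_295 = 176
  b_296 = 207;  b_297 = 171;  b_298 = 214;  b_299 = 57;  b_300 = 131;  b_301 = 248
  b_302 = 219;  b_303 = 239;  b_304 = 118;  b_305 = 157;  b_306 = 87;  b_307 = 192
  b_308 = 23;  b_309 = 163;  b_310 = 118;  b_311 = 81;  b_312 = 27;  b_313 = 136
  b_314 = 67;  b_315 = 7;  b_316 = 214;  b_317 = 149;  b_318 = 15;  b_319 = 208
  b_320 = 31;  b_321 = 91;  b_322 = 150;  b_323 = 169;  b_324 = 115;  b_325 = 24
  b_326 = 107;  b_327 = 223;  b_328 = 182;  b_329 = 205;  b_330 = 135;  b_331 = 224
  b_332 = 231;  b_333 = 211;  b_334 = 54;  b_335 = 65;  b_336 = 139;  b_337 = 168
  b_338 = 83;  b_339 = 119;  b_340 = 22;  b_341 = 69;  b_342 = 191
b_343 = 21·191 + 1·69 = 240
b_344 = 21·240 + 1·191 = 111

111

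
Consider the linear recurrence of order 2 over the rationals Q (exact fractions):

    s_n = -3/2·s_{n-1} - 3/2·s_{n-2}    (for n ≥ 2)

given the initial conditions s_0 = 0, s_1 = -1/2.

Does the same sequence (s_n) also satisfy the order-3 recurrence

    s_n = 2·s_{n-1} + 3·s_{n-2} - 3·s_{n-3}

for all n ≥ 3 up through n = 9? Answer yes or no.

Terms s_0..s_9: 0, -1/2, 3/4, -3/8, -9/16, 45/32, -81/64, -27/128, 567/256, -1539/512
n=3: candidate gives 0, actual s_3 = -3/8 ✗

no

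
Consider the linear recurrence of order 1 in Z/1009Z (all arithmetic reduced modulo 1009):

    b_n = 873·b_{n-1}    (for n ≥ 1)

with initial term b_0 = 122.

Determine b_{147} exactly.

b_1 = 873·122 = 561
b_2 = 873·561 = 388
b_3 = 873·388 = 709
b_4 = 873·709 = 440
b_5 = 873·440 = 700
b_6 = 873·700 = 655
b_7 = 873·655 = 721
b_8 = 873·721 = 826
b_9 = 873·826 = 672
b_10 = 873·672 = 427
b_11 = 873·427 = 450
b_12 = 873·450 = 349
b_13 = 873·349 = 968
b_14 = 873·968 = 531
b_15 = 873·531 = 432
b_16 = 873·432 = 779
b_17 = 873·779 = 1
b_18 = 873·1 = 873
b_19 = 873·873 = 334
b_20 = 873·334 = 990
b_21 = 873·990 = 566
b_22 = 873·566 = 717
b_23 = 873·717 = 361
b_24 = 873·361 = 345
b_25 = 873·345 = 503
b_26 = 873·503 = 204
b_27 = 873·204 = 508
b_28 = 873·508 = 533
b_29 = 873·533 = 160
b_30 = 873·160 = 438
b_31 = 873·438 = 972
b_32 = 873·972 = 996
b_33 = 873·996 = 759
b_34 = 873·759 = 703
b_35 = 873·703 = 247
b_36 = 873·247 = 714
b_37 = 873·714 = 769
b_38 = 873·769 = 352
b_39 = 873·352 = 560
b_40 = 873·560 = 524
b_41 = 873·524 = 375
b_42 = 873·375 = 459
b_43 = 873·459 = 134
b_44 = 873·134 = 947
b_45 = 873·947 = 360
b_46 = 873·360 = 481
b_47 = 873·481 = 169
b_48 = 873·169 = 223
b_49 = 873·223 = 951
b_50 = 873·951 = 825
b_51 = 873·825 = 808
b_52 = 873·808 = 93
b_53 = 873·93 = 469
b_54 = 873·469 = 792
b_55 = 873·792 = 251
b_56 = 873·251 = 170
b_57 = 873·170 = 87
b_58 = 873·87 = 276
b_59 = 873·276 = 806
b_60 = 873·806 = 365
b_61 = 873·365 = 810
b_62 = 873·810 = 830
b_63 = 873·830 = 128
b_64 = 873·128 = 754
b_65 = 873·754 = 374
b_66 = 873·374 = 595
b_67 = 873·595 = 809
b_68 = 873·809 = 966
b_69 = 873·966 = 803
b_70 = 873·803 = 773
b_71 = 873·773 = 817
b_72 = 873·817 = 887
b_73 = 873·887 = 448
b_74 = 873·448 = 621
b_75 = 873·621 = 300
b_76 = 873·300 = 569
b_77 = 873·569 = 309
b_78 = 873·309 = 354
b_79 = 873·354 = 288
b_80 = 873·288 = 183
b_81 = 873·183 = 337
b_82 = 873·337 = 582
b_83 = 873·582 = 559
b_84 = 873·559 = 660
b_85 = 873·660 = 41
b_86 = 873·41 = 478
b_87 = 873·478 = 577
b_88 = 873·577 = 230
b_89 = 873·230 = 1008
b_90 = 873·1008 = 136
b_91 = 873·136 = 675
b_92 = 873·675 = 19
b_93 = 873·19 = 443
b_94 = 873·443 = 292
b_95 = 873·292 = 648
b_96 = 873·648 = 664
b_97 = 873·664 = 506
b_98 = 873·506 = 805
b_99 = 873·805 = 501
b_100 = 873·501 = 476
b_101 = 873·476 = 849
b_102 = 873·849 = 571
b_103 = 873·571 = 37
b_104 = 873·37 = 13
b_105 = 873·13 = 250
b_106 = 873·250 = 306
b_107 = 873·306 = 762
b_108 = 873·762 = 295
b_109 = 873·295 = 240
b_110 = 873·240 = 657
b_111 = 873·657 = 449
b_112 = 873·449 = 485
b_113 = 873·485 = 634
b_114 = 873·634 = 550
b_115 = 873·550 = 875
b_116 = 873·875 = 62
b_117 = 873·62 = 649
b_118 = 873·649 = 528
b_119 = 873·528 = 840
b_120 = 873·840 = 786
b_121 = 873·786 = 58
b_122 = 873·58 = 184
b_123 = 873·184 = 201
b_124 = 873·201 = 916
b_125 = 873·916 = 540
b_126 = 873·540 = 217
b_127 = 873·217 = 758
b_128 = 873·758 = 839
b_129 = 873·839 = 922
b_130 = 873·922 = 733
b_131 = 873·733 = 203
b_132 = 873·203 = 644
b_133 = 873·644 = 199
b_134 = 873·199 = 179
b_135 = 873·179 = 881
b_136 = 873·881 = 255
b_137 = 873·255 = 635
b_138 = 873·635 = 414
b_139 = 873·414 = 200
b_140 = 873·200 = 43
b_141 = 873·43 = 206
b_142 = 873·206 = 236
b_143 = 873·236 = 192
b_144 = 873·192 = 122
b_145 = 873·122 = 561
b_146 = 873·561 = 388
b_147 = 873·388 = 709

709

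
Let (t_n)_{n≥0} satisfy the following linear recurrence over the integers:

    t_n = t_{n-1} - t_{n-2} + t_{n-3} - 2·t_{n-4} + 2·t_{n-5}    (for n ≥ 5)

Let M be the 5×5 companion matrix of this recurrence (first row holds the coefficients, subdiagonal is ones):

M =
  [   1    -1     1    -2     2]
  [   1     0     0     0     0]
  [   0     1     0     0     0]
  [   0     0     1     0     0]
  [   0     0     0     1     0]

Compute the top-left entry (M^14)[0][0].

(M^14)[0][0] is the top entry after applying M 14 times to the unit state (1, 0, 0, 0, 0). Equivalently it is h_{18} for the auxiliary sequence (h_n) obeying the same recurrence with h_4 = 1 and h_i = 0 for 0 ≤ i < 4:
h_5 = 1·1 + -1·0 + 1·0 + -2·0 + 2·0 = 1
h_6 = 1·1 + -1·1 + 1·0 + -2·0 + 2·0 = 0
h_7 = 1·0 + -1·1 + 1·1 + -2·0 + 2·0 = 0
h_8 = 1·0 + -1·0 + 1·1 + -2·1 + 2·0 = -1
h_9 = 1·-1 + -1·0 + 1·0 + -2·1 + 2·1 = -1
h_10 = 1·-1 + -1·-1 + 1·0 + -2·0 + 2·1 = 2
h_11 = 1·2 + -1·-1 + 1·-1 + -2·0 + 2·0 = 2
h_12 = 1·2 + -1·2 + 1·-1 + -2·-1 + 2·0 = 1
h_13 = 1·1 + -1·2 + 1·2 + -2·-1 + 2·-1 = 1
h_14 = 1·1 + -1·1 + 1·2 + -2·2 + 2·-1 = -4
h_15 = 1·-4 + -1·1 + 1·1 + -2·2 + 2·2 = -4
h_16 = 1·-4 + -1·-4 + 1·1 + -2·1 + 2·2 = 3
h_17 = 1·3 + -1·-4 + 1·-4 + -2·1 + 2·1 = 3
h_18 = 1·3 + -1·3 + 1·-4 + -2·-4 + 2·1 = 6

6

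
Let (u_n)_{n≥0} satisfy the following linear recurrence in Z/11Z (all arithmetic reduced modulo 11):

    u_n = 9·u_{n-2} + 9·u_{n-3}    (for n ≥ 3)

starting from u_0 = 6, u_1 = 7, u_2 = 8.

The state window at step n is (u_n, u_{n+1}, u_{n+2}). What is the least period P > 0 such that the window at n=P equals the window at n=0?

n=0: window = (6, 7, 8)
n=1: window = (7, 8, 7)
n=2: window = (8, 7, 3)
n=3: window = (7, 3, 3)
n=4: window = (3, 3, 2)
n=5: window = (3, 2, 10)
n=6: window = (2, 10, 1)
n=7: window = (10, 1, 9)
n=8: window = (1, 9, 0)
n=9: window = (9, 0, 2)
n=10: window = (0, 2, 4)
n=11: window = (2, 4, 7)
n=12: window = (4, 7, 10)
n=13: window = (7, 10, 0)
n=14: window = (10, 0, 10)
n=15: window = (0, 10, 2)
n=16: window = (10, 2, 2)
n=17: window = (2, 2, 9)
n=18: window = (2, 9, 3)
n=19: window = (9, 3, 0)
n=20: window = (3, 0, 9)
n=21: window = (0, 9, 5)
n=22: window = (9, 5, 4)
n=23: window = (5, 4, 5)
n=24: window = (4, 5, 4)
n=25: window = (5, 4, 4)
n=26: window = (4, 4, 4)
n=27: window = (4, 4, 6)
n=28: window = (4, 6, 6)
n=29: window = (6, 6, 2)
n=30: window = (6, 2, 9)
n=31: window = (2, 9, 6)
n=32: window = (9, 6, 0)
n=33: window = (6, 0, 3)
n=34: window = (0, 3, 10)
n=35: window = (3, 10, 5)
n=36: window = (10, 5, 7)
n=37: window = (5, 7, 3)
n=38: window = (7, 3, 9)
n=39: window = (3, 9, 2)
n=40: window = (9, 2, 9)
…
n=663: window = (1, 1, 6)
n=664: window = (1, 6, 7)
n=665: window = (6, 7, 8)
window at n=665 equals window at n=0 → period = 665

665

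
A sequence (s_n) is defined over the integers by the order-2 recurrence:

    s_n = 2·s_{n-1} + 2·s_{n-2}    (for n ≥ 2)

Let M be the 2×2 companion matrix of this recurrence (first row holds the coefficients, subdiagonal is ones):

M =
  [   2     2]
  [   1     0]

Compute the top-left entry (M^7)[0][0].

(M^7)[0][0] is the top entry after applying M 7 times to the unit state (1, 0). Equivalently it is h_{8} for the auxiliary sequence (h_n) obeying the same recurrence with h_1 = 1 and h_i = 0 for 0 ≤ i < 1:
h_2 = 2·1 + 2·0 = 2
h_3 = 2·2 + 2·1 = 6
h_4 = 2·6 + 2·2 = 16
h_5 = 2·16 + 2·6 = 44
h_6 = 2·44 + 2·16 = 120
h_7 = 2·120 + 2·44 = 328
h_8 = 2·328 + 2·120 = 896

896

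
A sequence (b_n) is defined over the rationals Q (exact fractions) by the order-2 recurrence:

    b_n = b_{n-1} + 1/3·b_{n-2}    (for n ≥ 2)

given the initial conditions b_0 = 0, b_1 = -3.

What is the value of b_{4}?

b_2 = 1·-3 + 1/3·0 = -3
b_3 = 1·-3 + 1/3·-3 = -4
b_4 = 1·-4 + 1/3·-3 = -5

-5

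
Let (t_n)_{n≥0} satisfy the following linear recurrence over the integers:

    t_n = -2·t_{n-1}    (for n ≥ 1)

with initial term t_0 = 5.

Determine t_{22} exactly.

20971520

t_1 = -2·5 = -10
t_2 = -2·-10 = 20
t_3 = -2·20 = -40
t_4 = -2·-40 = 80
t_5 = -2·80 = -160
t_6 = -2·-160 = 320
t_7 = -2·320 = -640
t_8 = -2·-640 = 1280
t_9 = -2·1280 = -2560
t_10 = -2·-2560 = 5120
t_11 = -2·5120 = -10240
t_12 = -2·-10240 = 20480
t_13 = -2·20480 = -40960
t_14 = -2·-40960 = 81920
t_15 = -2·81920 = -163840
t_16 = -2·-163840 = 327680
t_17 = -2·327680 = -655360
t_18 = -2·-655360 = 1310720
t_19 = -2·1310720 = -2621440
t_20 = -2·-2621440 = 5242880
t_21 = -2·5242880 = -10485760
t_22 = -2·-10485760 = 20971520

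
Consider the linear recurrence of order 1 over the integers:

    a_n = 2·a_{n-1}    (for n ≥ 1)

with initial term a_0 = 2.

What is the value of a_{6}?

128

a_1 = 2·2 = 4
a_2 = 2·4 = 8
a_3 = 2·8 = 16
a_4 = 2·16 = 32
a_5 = 2·32 = 64
a_6 = 2·64 = 128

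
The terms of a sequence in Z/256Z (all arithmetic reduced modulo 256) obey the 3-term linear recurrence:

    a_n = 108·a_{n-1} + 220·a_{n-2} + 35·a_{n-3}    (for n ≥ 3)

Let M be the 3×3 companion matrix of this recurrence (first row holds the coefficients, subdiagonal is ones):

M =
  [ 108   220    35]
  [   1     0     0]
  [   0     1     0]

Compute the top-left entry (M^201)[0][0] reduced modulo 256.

(M^201)[0][0] is the top entry after applying M 201 times to the unit state (1, 0, 0). Equivalently it is h_{203} for the auxiliary sequence (h_n) obeying the same recurrence with h_2 = 1 and h_i = 0 for 0 ≤ i < 2:
h_3 = 108·1 + 220·0 + 35·0 = 108
h_4 = 108·108 + 220·1 + 35·0 = 108
h_5 = 108·108 + 220·108 + 35·1 = 131
h_6 = 108·131 + 220·108 + 35·108 = 216
h_7 = 108·216 + 220·131 + 35·108 = 120
h_8 = 108·120 + 220·216 + 35·131 = 41
Continuing the recurrence:
  h_9 = 244;  h_10 = 148;  h_11 = 187;  h_12 = 112;  h_13 = 48;  h_14 = 17
  h_15 = 188;  h_16 = 124;  h_17 = 51;  h_18 = 200;  h_19 = 40;  h_20 = 185
  h_21 = 196;  h_22 = 36;  h_23 = 235;  h_24 = 224;  h_25 = 96;  h_26 = 33
  h_27 = 12;  h_28 = 140;  h_29 = 227;  h_30 = 184;  h_31 = 216;  h_32 = 73
  h_33 = 148;  h_34 = 180;  h_35 = 27;  h_36 = 80;  h_37 = 144;  h_38 = 49
  h_39 = 92;  h_40 = 156;  h_41 = 147;  h_42 = 168;  h_43 = 136;  h_44 = 217
  h_45 = 100;  h_46 = 68;  h_47 = 75;  h_48 = 192;  h_49 = 192;  h_50 = 65
  h_51 = 172;  h_52 = 172;  h_53 = 67;  h_54 = 152;  h_55 = 56;  h_56 = 105
  h_57 = 52;  h_58 = 212;  h_59 = 123;  h_60 = 48;  h_61 = 240;  h_62 = 81
  h_63 = 252;  h_64 = 188;  h_65 = 243;  h_66 = 136;  h_67 = 232;  h_68 = 249
  h_69 = 4;  h_70 = 100;  h_71 = 171;  h_72 = 160;  h_73 = 32;  h_74 = 97
  h_75 = 76;  h_76 = 204;  h_77 = 163;  h_78 = 120;  h_79 = 152;  h_80 = 137
  h_81 = 212;  h_82 = 244;  h_83 = 219;  h_84 = 16;  h_85 = 80;  h_86 = 113
  h_87 = 156;  h_88 = 220;  h_89 = 83;  h_90 = 104;  h_91 = 72;  h_92 = 25
  h_93 = 164;  h_94 = 132;  h_95 = 11;  h_96 = 128;  h_97 = 128;  h_98 = 129
  h_99 = 236;  h_100 = 236;  h_101 = 3;  h_102 = 88;  h_103 = 248;  h_104 = 169
  h_105 = 116;  h_106 = 20;  h_107 = 59;  h_108 = 240;  h_109 = 176;  h_110 = 145
  h_111 = 60;  h_112 = 252;  h_113 = 179;  h_114 = 72;  h_115 = 168;  h_116 = 57
  h_117 = 68;  h_118 = 164;  h_119 = 107;  h_120 = 96;  h_121 = 224;  h_122 = 161
  h_123 = 140;  h_124 = 12;  h_125 = 99;  h_126 = 56;  h_127 = 88;  h_128 = 201
  h_129 = 20;  h_130 = 52;  h_131 = 155;  h_132 = 208;  h_133 = 16;  h_134 = 177
  h_135 = 220;  h_136 = 28;  h_137 = 19;  h_138 = 40;  h_139 = 8;  h_140 = 89
  h_141 = 228;  h_142 = 196;  h_143 = 203;  h_144 = 64;  h_145 = 64;  h_146 = 193
  h_147 = 44;  h_148 = 44;  h_149 = 195;  h_150 = 24;  h_151 = 184;  h_152 = 233
  h_153 = 180;  h_154 = 84;  h_155 = 251;  h_156 = 176;  h_157 = 112;  h_158 = 209
  h_159 = 124;  h_160 = 60;  h_161 = 115;  h_162 = 8;  h_163 = 104;  h_164 = 121
  h_165 = 132;  h_166 = 228;  h_167 = 43;  h_168 = 32;  h_169 = 160;  h_170 = 225
  h_171 = 204;  h_172 = 76;  h_173 = 35;  h_174 = 248;  h_175 = 24;  h_176 = 9
  h_177 = 84;  h_178 = 116;  h_179 = 91;  h_180 = 144;  h_181 = 208;  h_182 = 241
  h_183 = 28;  h_184 = 92;  h_185 = 211;  h_186 = 232;  h_187 = 200;  h_188 = 153
  h_189 = 36;  h_190 = 4;  h_191 = 139;  h_192 = 0;  h_193 = 0;  h_194 = 1
  h_195 = 108;  h_196 = 108;  h_197 = 131;  h_198 = 216;  h_199 = 120;  h_200 = 41
  h_201 = 244
h_202 = 108·244 + 220·41 + 35·120 = 148
h_203 = 108·148 + 220·244 + 35·41 = 187

187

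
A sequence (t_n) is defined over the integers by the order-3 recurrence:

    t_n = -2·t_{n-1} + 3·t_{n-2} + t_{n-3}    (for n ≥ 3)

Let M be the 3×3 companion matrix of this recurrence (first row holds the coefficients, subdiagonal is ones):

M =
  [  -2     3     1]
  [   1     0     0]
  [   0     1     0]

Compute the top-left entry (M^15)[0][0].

-7221690

(M^15)[0][0] is the top entry after applying M 15 times to the unit state (1, 0, 0). Equivalently it is h_{17} for the auxiliary sequence (h_n) obeying the same recurrence with h_2 = 1 and h_i = 0 for 0 ≤ i < 2:
h_3 = -2·1 + 3·0 + 1·0 = -2
h_4 = -2·-2 + 3·1 + 1·0 = 7
h_5 = -2·7 + 3·-2 + 1·1 = -19
h_6 = -2·-19 + 3·7 + 1·-2 = 57
h_7 = -2·57 + 3·-19 + 1·7 = -164
h_8 = -2·-164 + 3·57 + 1·-19 = 480
h_9 = -2·480 + 3·-164 + 1·57 = -1395
h_10 = -2·-1395 + 3·480 + 1·-164 = 4066
h_11 = -2·4066 + 3·-1395 + 1·480 = -11837
h_12 = -2·-11837 + 3·4066 + 1·-1395 = 34477
h_13 = -2·34477 + 3·-11837 + 1·4066 = -100399
h_14 = -2·-100399 + 3·34477 + 1·-11837 = 292392
h_15 = -2·292392 + 3·-100399 + 1·34477 = -851504
h_16 = -2·-851504 + 3·292392 + 1·-100399 = 2479785
h_17 = -2·2479785 + 3·-851504 + 1·292392 = -7221690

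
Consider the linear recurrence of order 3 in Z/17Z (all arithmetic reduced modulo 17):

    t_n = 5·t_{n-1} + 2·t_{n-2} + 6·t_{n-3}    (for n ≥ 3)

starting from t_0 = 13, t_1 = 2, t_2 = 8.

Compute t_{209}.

t_3 = 5·8 + 2·2 + 6·13 = 3
t_4 = 5·3 + 2·8 + 6·2 = 9
t_5 = 5·9 + 2·3 + 6·8 = 14
t_6 = 5·14 + 2·9 + 6·3 = 4
t_7 = 5·4 + 2·14 + 6·9 = 0
t_8 = 5·0 + 2·4 + 6·14 = 7
Continuing the recurrence:
  t_9 = 8;  t_10 = 3;  t_11 = 5;  t_12 = 11;  t_13 = 15;  t_14 = 8
  t_15 = 0;  t_16 = 4;  t_17 = 0;  t_18 = 8;  t_19 = 13;  t_20 = 13
  t_21 = 3;  t_22 = 0;  t_23 = 16;  t_24 = 13;  t_25 = 12;  t_26 = 12
  t_27 = 9;  t_28 = 5;  t_29 = 13;  t_30 = 10;  t_31 = 4;  t_32 = 16
  t_33 = 12;  t_34 = 14;  t_35 = 3;  t_36 = 13;  t_37 = 2;  t_38 = 3
  t_39 = 12;  t_40 = 10;  t_41 = 7;  t_42 = 8;  t_43 = 12;  t_44 = 16
  t_45 = 16;  t_46 = 14;  t_47 = 11;  t_48 = 9;  t_49 = 15;  t_50 = 6
  t_51 = 12;  t_52 = 9;  t_53 = 3;  t_54 = 3;  t_55 = 7;  t_56 = 8
  t_57 = 4;  t_58 = 10;  t_59 = 4;  t_60 = 13;  t_61 = 14;  t_62 = 1
  t_63 = 9;  t_64 = 12;  t_65 = 16;  t_66 = 5;  t_67 = 10;  t_68 = 3
  t_69 = 14;  t_70 = 0;  t_71 = 12;  t_72 = 8;  t_73 = 13;  t_74 = 0
  t_75 = 6;  t_76 = 6;  t_77 = 8;  t_78 = 3;  t_79 = 16;  t_80 = 15
  t_81 = 6;  t_82 = 3;  t_83 = 15;  t_84 = 15;  t_85 = 4;  t_86 = 4
  t_87 = 16;  t_88 = 10;  t_89 = 4;  t_90 = 0;  t_91 = 0;  t_92 = 7
  t_93 = 1;  t_94 = 2;  t_95 = 3;  t_96 = 8;  t_97 = 7;  t_98 = 1
  t_99 = 16;  t_100 = 5;  t_101 = 12;  t_102 = 13;  t_103 = 0;  t_104 = 13
  t_105 = 7;  t_106 = 10;  t_107 = 6;  t_108 = 7;  t_109 = 5;  t_110 = 7
  t_111 = 2;  t_112 = 3;  t_113 = 10;  t_114 = 0;  t_115 = 4;  t_116 = 12
  t_117 = 0;  t_118 = 14;  t_119 = 6;  t_120 = 7;  t_121 = 12;  t_122 = 8
  t_123 = 4;  t_124 = 6;  t_125 = 1;  t_126 = 7;  t_127 = 5;  t_128 = 11
  t_129 = 5;  t_130 = 9;  t_131 = 2;  t_132 = 7;  t_133 = 8;  t_134 = 15
  t_135 = 14;  t_136 = 12;  t_137 = 8;  t_138 = 12;  t_139 = 12;  t_140 = 13
  t_141 = 8;  t_142 = 2;  t_143 = 2;  t_144 = 11;  t_145 = 3;  t_146 = 15
  t_147 = 11;  t_148 = 1;  t_149 = 15;  t_150 = 7;  t_151 = 3;  t_152 = 0
  t_153 = 14;  t_154 = 3;  t_155 = 9;  t_156 = 16;  t_157 = 14;  t_158 = 3
  t_159 = 3;  t_160 = 3;  t_161 = 5;  t_162 = 15;  t_163 = 1;  t_164 = 14
  t_165 = 9;  t_166 = 11;  t_167 = 4;  t_168 = 11;  t_169 = 10;  t_170 = 11
  t_171 = 5;  t_172 = 5;  t_173 = 16;  t_174 = 1;  t_175 = 16;  t_176 = 8
  t_177 = 10;  t_178 = 9;  t_179 = 11;  t_180 = 14;  t_181 = 10;  t_182 = 8
  t_183 = 8;  t_184 = 14;  t_185 = 15;  t_186 = 15;  t_187 = 2;  t_188 = 11
  t_189 = 13;  t_190 = 14;  t_191 = 9;  t_192 = 15;  t_193 = 7;  t_194 = 0
  t_195 = 2;  t_196 = 1;  t_197 = 9;  t_198 = 8;  t_199 = 13;  t_200 = 16
  t_201 = 1;  t_202 = 13;  t_203 = 10;  t_204 = 14;  t_205 = 15;  t_206 = 10
  t_207 = 11
t_208 = 5·11 + 2·10 + 6·15 = 12
t_209 = 5·12 + 2·11 + 6·10 = 6

6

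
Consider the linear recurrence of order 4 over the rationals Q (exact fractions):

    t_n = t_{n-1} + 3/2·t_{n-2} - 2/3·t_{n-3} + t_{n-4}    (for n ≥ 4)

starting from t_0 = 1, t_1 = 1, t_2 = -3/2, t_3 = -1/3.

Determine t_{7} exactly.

t_4 = 1·-1/3 + 3/2·-3/2 + -2/3·1 + 1·1 = -9/4
t_5 = 1·-9/4 + 3/2·-1/3 + -2/3·-3/2 + 1·1 = -3/4
t_6 = 1·-3/4 + 3/2·-9/4 + -2/3·-1/3 + 1·-3/2 = -389/72
t_7 = 1·-389/72 + 3/2·-3/4 + -2/3·-9/4 + 1·-1/3 = -193/36

-193/36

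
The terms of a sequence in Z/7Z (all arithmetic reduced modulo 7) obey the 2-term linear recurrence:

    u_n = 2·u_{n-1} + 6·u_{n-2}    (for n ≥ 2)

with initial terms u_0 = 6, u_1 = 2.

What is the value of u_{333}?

4

u_2 = 2·2 + 6·6 = 5
u_3 = 2·5 + 6·2 = 1
u_4 = 2·1 + 6·5 = 4
u_5 = 2·4 + 6·1 = 0
u_6 = 2·0 + 6·4 = 3
u_7 = 2·3 + 6·0 = 6
u_8 = 2·6 + 6·3 = 2
(u_7, u_8) = (6, 2) = (u_0, u_1), so the sequence has period 7.
333 ≡ 4 (mod 7), hence u_333 = u_4 = 4.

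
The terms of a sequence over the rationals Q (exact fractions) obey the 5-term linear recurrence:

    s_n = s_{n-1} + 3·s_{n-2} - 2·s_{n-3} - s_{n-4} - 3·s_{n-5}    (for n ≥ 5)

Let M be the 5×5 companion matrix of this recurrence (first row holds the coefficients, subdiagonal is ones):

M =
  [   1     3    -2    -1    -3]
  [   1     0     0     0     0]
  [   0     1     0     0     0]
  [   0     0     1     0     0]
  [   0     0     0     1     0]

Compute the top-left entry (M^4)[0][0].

(M^4)[0][0] is the top entry after applying M 4 times to the unit state (1, 0, 0, 0, 0). Equivalently it is h_{8} for the auxiliary sequence (h_n) obeying the same recurrence with h_4 = 1 and h_i = 0 for 0 ≤ i < 4:
h_5 = 1·1 + 3·0 + -2·0 + -1·0 + -3·0 = 1
h_6 = 1·1 + 3·1 + -2·0 + -1·0 + -3·0 = 4
h_7 = 1·4 + 3·1 + -2·1 + -1·0 + -3·0 = 5
h_8 = 1·5 + 3·4 + -2·1 + -1·1 + -3·0 = 14

14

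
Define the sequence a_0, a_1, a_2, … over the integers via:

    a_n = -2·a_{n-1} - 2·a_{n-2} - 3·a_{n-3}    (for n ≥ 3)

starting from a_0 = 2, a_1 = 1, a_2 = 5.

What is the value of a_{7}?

-135

a_3 = -2·5 + -2·1 + -3·2 = -18
a_4 = -2·-18 + -2·5 + -3·1 = 23
a_5 = -2·23 + -2·-18 + -3·5 = -25
a_6 = -2·-25 + -2·23 + -3·-18 = 58
a_7 = -2·58 + -2·-25 + -3·23 = -135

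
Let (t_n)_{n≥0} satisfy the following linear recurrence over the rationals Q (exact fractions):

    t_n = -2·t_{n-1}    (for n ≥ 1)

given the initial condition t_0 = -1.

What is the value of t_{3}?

8

t_1 = -2·-1 = 2
t_2 = -2·2 = -4
t_3 = -2·-4 = 8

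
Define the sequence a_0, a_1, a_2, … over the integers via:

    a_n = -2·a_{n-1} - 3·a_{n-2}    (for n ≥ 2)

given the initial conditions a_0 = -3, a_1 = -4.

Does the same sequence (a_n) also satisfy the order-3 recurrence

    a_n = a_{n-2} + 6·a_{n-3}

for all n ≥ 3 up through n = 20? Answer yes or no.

yes

Terms a_0..a_20: -3, -4, 17, -22, -7, 80, -139, 38, 341, -796, 569, 1250, -4207, 4664, 3293, -20578, 31277, -820, -92191, 186842, -97111
n=3: candidate gives -22, actual a_3 = -22 ✓
n=4: candidate gives -7, actual a_4 = -7 ✓
n=5: candidate gives 80, actual a_5 = 80 ✓
n=6: candidate gives -139, actual a_6 = -139 ✓
n=7: candidate gives 38, actual a_7 = 38 ✓
n=8: candidate gives 341, actual a_8 = 341 ✓
n=9: candidate gives -796, actual a_9 = -796 ✓
n=10: candidate gives 569, actual a_10 = 569 ✓
n=11: candidate gives 1250, actual a_11 = 1250 ✓
n=12: candidate gives -4207, actual a_12 = -4207 ✓
n=13: candidate gives 4664, actual a_13 = 4664 ✓
n=14: candidate gives 3293, actual a_14 = 3293 ✓
n=15: candidate gives -20578, actual a_15 = -20578 ✓
n=16: candidate gives 31277, actual a_16 = 31277 ✓
n=17: candidate gives -820, actual a_17 = -820 ✓
n=18: candidate gives -92191, actual a_18 = -92191 ✓
n=19: candidate gives 186842, actual a_19 = 186842 ✓
n=20: candidate gives -97111, actual a_20 = -97111 ✓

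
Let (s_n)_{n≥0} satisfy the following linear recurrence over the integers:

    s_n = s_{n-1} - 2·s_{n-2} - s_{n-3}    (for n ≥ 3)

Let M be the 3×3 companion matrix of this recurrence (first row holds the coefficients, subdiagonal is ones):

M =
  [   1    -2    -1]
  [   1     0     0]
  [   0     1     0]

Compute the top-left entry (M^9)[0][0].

(M^9)[0][0] is the top entry after applying M 9 times to the unit state (1, 0, 0). Equivalently it is h_{11} for the auxiliary sequence (h_n) obeying the same recurrence with h_2 = 1 and h_i = 0 for 0 ≤ i < 2:
h_3 = 1·1 + -2·0 + -1·0 = 1
h_4 = 1·1 + -2·1 + -1·0 = -1
h_5 = 1·-1 + -2·1 + -1·1 = -4
h_6 = 1·-4 + -2·-1 + -1·1 = -3
h_7 = 1·-3 + -2·-4 + -1·-1 = 6
h_8 = 1·6 + -2·-3 + -1·-4 = 16
h_9 = 1·16 + -2·6 + -1·-3 = 7
h_10 = 1·7 + -2·16 + -1·6 = -31
h_11 = 1·-31 + -2·7 + -1·16 = -61

-61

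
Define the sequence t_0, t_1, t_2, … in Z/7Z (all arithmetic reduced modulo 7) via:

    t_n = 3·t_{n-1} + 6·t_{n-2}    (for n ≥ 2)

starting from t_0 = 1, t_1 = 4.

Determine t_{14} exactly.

3

t_2 = 3·4 + 6·1 = 4
t_3 = 3·4 + 6·4 = 1
t_4 = 3·1 + 6·4 = 6
t_5 = 3·6 + 6·1 = 3
t_6 = 3·3 + 6·6 = 3
t_7 = 3·3 + 6·3 = 6
t_8 = 3·6 + 6·3 = 1
t_9 = 3·1 + 6·6 = 4
t_10 = 3·4 + 6·1 = 4
t_11 = 3·4 + 6·4 = 1
t_12 = 3·1 + 6·4 = 6
t_13 = 3·6 + 6·1 = 3
t_14 = 3·3 + 6·6 = 3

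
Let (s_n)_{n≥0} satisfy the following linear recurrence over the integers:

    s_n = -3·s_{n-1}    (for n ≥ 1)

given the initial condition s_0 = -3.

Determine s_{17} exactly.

387420489

s_1 = -3·-3 = 9
s_2 = -3·9 = -27
s_3 = -3·-27 = 81
s_4 = -3·81 = -243
s_5 = -3·-243 = 729
s_6 = -3·729 = -2187
s_7 = -3·-2187 = 6561
s_8 = -3·6561 = -19683
s_9 = -3·-19683 = 59049
s_10 = -3·59049 = -177147
s_11 = -3·-177147 = 531441
s_12 = -3·531441 = -1594323
s_13 = -3·-1594323 = 4782969
s_14 = -3·4782969 = -14348907
s_15 = -3·-14348907 = 43046721
s_16 = -3·43046721 = -129140163
s_17 = -3·-129140163 = 387420489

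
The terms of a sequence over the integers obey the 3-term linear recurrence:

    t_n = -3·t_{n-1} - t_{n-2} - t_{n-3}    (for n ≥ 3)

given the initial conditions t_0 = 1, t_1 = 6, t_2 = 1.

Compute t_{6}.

t_3 = -3·1 + -1·6 + -1·1 = -10
t_4 = -3·-10 + -1·1 + -1·6 = 23
t_5 = -3·23 + -1·-10 + -1·1 = -60
t_6 = -3·-60 + -1·23 + -1·-10 = 167

167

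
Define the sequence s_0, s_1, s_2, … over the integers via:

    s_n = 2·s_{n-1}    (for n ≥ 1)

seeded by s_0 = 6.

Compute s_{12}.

24576

s_1 = 2·6 = 12
s_2 = 2·12 = 24
s_3 = 2·24 = 48
s_4 = 2·48 = 96
s_5 = 2·96 = 192
s_6 = 2·192 = 384
s_7 = 2·384 = 768
s_8 = 2·768 = 1536
s_9 = 2·1536 = 3072
s_10 = 2·3072 = 6144
s_11 = 2·6144 = 12288
s_12 = 2·12288 = 24576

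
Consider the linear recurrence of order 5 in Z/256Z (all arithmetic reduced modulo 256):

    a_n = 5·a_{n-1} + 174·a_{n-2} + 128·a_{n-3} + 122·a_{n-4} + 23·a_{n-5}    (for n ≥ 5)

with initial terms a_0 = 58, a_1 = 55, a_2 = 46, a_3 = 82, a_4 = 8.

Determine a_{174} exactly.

125

a_5 = 5·8 + 174·82 + 128·46 + 122·55 + 23·58 = 80
a_6 = 5·80 + 174·8 + 128·82 + 122·46 + 23·55 = 221
a_7 = 5·221 + 174·80 + 128·8 + 122·82 + 23·46 = 231
a_8 = 5·231 + 174·221 + 128·80 + 122·8 + 23·82 = 231
a_9 = 5·231 + 174·231 + 128·221 + 122·80 + 23·8 = 221
a_10 = 5·221 + 174·231 + 128·231 + 122·221 + 23·80 = 85
Continuing the recurrence:
  a_11 = 80;  a_12 = 173;  a_13 = 84;  a_14 = 151;  a_15 = 78;  a_16 = 202
  a_17 = 9;  a_18 = 251;  a_19 = 194;  a_20 = 42;  a_21 = 158;  a_22 = 15
  a_23 = 176;  a_24 = 20;  a_25 = 150;  a_26 = 222;  a_27 = 131;  a_28 = 203
  a_29 = 73;  a_30 = 45;  a_31 = 95;  a_32 = 116;  a_33 = 93;  a_34 = 42
  a_35 = 89;  a_36 = 154;  a_37 = 62;  a_38 = 193;  a_39 = 25;  a_40 = 14
  a_41 = 38;  a_42 = 78;  a_43 = 155;  a_44 = 246;  a_45 = 134;  a_46 = 232
  a_47 = 124;  a_48 = 69;  a_49 = 151;  a_50 = 115;  a_51 = 81;  a_52 = 69
  a_53 = 16;  a_54 = 21;  a_55 = 184;  a_56 = 7;  a_57 = 134;  a_58 = 210
  a_59 = 65;  a_60 = 223;  a_61 = 6;  a_62 = 78;  a_63 = 242;  a_64 = 219
  a_65 = 168;  a_66 = 216;  a_67 = 62;  a_68 = 34;  a_69 = 139;  a_70 = 219
  a_71 = 181;  a_72 = 169;  a_73 = 31;  a_74 = 212;  a_75 = 165;  a_76 = 158
  a_77 = 49;  a_78 = 170;  a_79 = 78;  a_80 = 177;  a_81 = 5;  a_82 = 210
  a_83 = 114;  a_84 = 210;  a_85 = 223;  a_86 = 158;  a_87 = 218;  a_88 = 120
  a_89 = 168;  a_90 = 45;  a_91 = 39;  a_92 = 31;  a_93 = 117;  a_94 = 101
  a_95 = 160;  a_96 = 141;  a_97 = 140;  a_98 = 55;  a_99 = 14;  a_100 = 58
  a_101 = 137;  a_102 = 227;  a_103 = 42;  a_104 = 130;  a_105 = 22;  a_106 = 71
  a_107 = 192;  a_108 = 188;  a_109 = 214;  a_110 = 198;  a_111 = 51;  a_112 = 107
  a_113 = 161;  a_114 = 245;  a_115 = 207;  a_116 = 164;  a_117 = 189;  a_118 = 226
  a_119 = 137;  a_120 = 138;  a_121 = 158;  a_122 = 17;  a_123 = 81;  a_124 = 54
  a_125 = 78;  a_126 = 6;  a_127 = 67;  a_128 = 102;  a_129 = 142;  a_130 = 120
  a_131 = 84;  a_132 = 213;  a_133 = 23;  a_134 = 43;  a_135 = 201;  a_136 = 181
  a_137 = 192;  a_138 = 213;  a_139 = 208;  a_140 = 39;  a_141 = 102;  a_142 = 66
  a_143 = 97;  a_144 = 7;  a_145 = 46;  a_146 = 198;  a_147 = 202;  a_148 = 147
  a_149 = 184;  a_150 = 0;  a_151 = 158;  a_152 = 74;  a_153 = 187;  a_154 = 123
  a_155 = 205;  a_156 = 145;  a_157 = 111;  a_158 = 164;  a_159 = 229;  a_160 = 246
  a_161 = 97;  a_162 = 186;  a_163 = 110;  a_164 = 225;  a_165 = 125;  a_166 = 186
  a_167 = 58;  a_168 = 42;  a_169 = 7;  a_170 = 142;  a_171 = 226;  a_172 = 168
a_173 = 5·168 + 174·226 + 128·142 + 122·7 + 23·42 = 0
a_174 = 5·0 + 174·168 + 128·226 + 122·142 + 23·7 = 125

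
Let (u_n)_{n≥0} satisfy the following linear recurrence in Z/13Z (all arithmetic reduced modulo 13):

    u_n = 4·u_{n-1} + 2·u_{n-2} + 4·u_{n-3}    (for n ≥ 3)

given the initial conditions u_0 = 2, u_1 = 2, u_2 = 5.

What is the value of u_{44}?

u_3 = 4·5 + 2·2 + 4·2 = 6
u_4 = 4·6 + 2·5 + 4·2 = 3
u_5 = 4·3 + 2·6 + 4·5 = 5
u_6 = 4·5 + 2·3 + 4·6 = 11
u_7 = 4·11 + 2·5 + 4·3 = 1
u_8 = 4·1 + 2·11 + 4·5 = 7
u_9 = 4·7 + 2·1 + 4·11 = 9
u_10 = 4·9 + 2·7 + 4·1 = 2
u_11 = 4·2 + 2·9 + 4·7 = 2
u_12 = 4·2 + 2·2 + 4·9 = 9
u_13 = 4·9 + 2·2 + 4·2 = 9
u_14 = 4·9 + 2·9 + 4·2 = 10
u_15 = 4·10 + 2·9 + 4·9 = 3
u_16 = 4·3 + 2·10 + 4·9 = 3
u_17 = 4·3 + 2·3 + 4·10 = 6
u_18 = 4·6 + 2·3 + 4·3 = 3
u_19 = 4·3 + 2·6 + 4·3 = 10
u_20 = 4·10 + 2·3 + 4·6 = 5
u_21 = 4·5 + 2·10 + 4·3 = 0
u_22 = 4·0 + 2·5 + 4·10 = 11
u_23 = 4·11 + 2·0 + 4·5 = 12
u_24 = 4·12 + 2·11 + 4·0 = 5
u_25 = 4·5 + 2·12 + 4·11 = 10
u_26 = 4·10 + 2·5 + 4·12 = 7
u_27 = 4·7 + 2·10 + 4·5 = 3
u_28 = 4·3 + 2·7 + 4·10 = 1
u_29 = 4·1 + 2·3 + 4·7 = 12
u_30 = 4·12 + 2·1 + 4·3 = 10
u_31 = 4·10 + 2·12 + 4·1 = 3
u_32 = 4·3 + 2·10 + 4·12 = 2
u_33 = 4·2 + 2·3 + 4·10 = 2
u_34 = 4·2 + 2·2 + 4·3 = 11
u_35 = 4·11 + 2·2 + 4·2 = 4
u_36 = 4·4 + 2·11 + 4·2 = 7
u_37 = 4·7 + 2·4 + 4·11 = 2
u_38 = 4·2 + 2·7 + 4·4 = 12
u_39 = 4·12 + 2·2 + 4·7 = 2
u_40 = 4·2 + 2·12 + 4·2 = 1
u_41 = 4·1 + 2·2 + 4·12 = 4
u_42 = 4·4 + 2·1 + 4·2 = 0
u_43 = 4·0 + 2·4 + 4·1 = 12
u_44 = 4·12 + 2·0 + 4·4 = 12

12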